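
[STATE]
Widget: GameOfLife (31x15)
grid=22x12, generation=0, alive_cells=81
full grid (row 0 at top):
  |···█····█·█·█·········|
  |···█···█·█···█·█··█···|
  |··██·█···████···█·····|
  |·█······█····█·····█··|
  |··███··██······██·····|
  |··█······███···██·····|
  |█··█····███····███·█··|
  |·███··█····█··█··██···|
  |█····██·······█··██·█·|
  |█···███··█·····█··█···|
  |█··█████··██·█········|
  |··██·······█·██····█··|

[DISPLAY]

Gen: 0                         
···█····█·█·█·········         
···█···█·█···█·█··█···         
··██·█···████···█·····         
·█······█····█·····█··         
··███··██······██·····         
··█······███···██·····         
█··█····███····███·█··         
·███··█····█··█··██···         
█····██·······█··██·█·         
█···███··█·····█··█···         
█··█████··██·█········         
··██·······█·██····█··         
                               
                               


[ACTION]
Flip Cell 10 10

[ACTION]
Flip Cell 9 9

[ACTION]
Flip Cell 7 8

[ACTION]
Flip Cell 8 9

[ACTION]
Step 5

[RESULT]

Gen: 5                         
··███·········█·······         
·█···········█·█······         
·█······███···█·······         
···██····██···········         
···█····███···········         
··███···███···········         
···█·█··███··█████····         
········█·██·█········         
··········█·······██··         
··█···············██··         
·█··█······█····█·····         
·█·█·········███······         
                               
                               


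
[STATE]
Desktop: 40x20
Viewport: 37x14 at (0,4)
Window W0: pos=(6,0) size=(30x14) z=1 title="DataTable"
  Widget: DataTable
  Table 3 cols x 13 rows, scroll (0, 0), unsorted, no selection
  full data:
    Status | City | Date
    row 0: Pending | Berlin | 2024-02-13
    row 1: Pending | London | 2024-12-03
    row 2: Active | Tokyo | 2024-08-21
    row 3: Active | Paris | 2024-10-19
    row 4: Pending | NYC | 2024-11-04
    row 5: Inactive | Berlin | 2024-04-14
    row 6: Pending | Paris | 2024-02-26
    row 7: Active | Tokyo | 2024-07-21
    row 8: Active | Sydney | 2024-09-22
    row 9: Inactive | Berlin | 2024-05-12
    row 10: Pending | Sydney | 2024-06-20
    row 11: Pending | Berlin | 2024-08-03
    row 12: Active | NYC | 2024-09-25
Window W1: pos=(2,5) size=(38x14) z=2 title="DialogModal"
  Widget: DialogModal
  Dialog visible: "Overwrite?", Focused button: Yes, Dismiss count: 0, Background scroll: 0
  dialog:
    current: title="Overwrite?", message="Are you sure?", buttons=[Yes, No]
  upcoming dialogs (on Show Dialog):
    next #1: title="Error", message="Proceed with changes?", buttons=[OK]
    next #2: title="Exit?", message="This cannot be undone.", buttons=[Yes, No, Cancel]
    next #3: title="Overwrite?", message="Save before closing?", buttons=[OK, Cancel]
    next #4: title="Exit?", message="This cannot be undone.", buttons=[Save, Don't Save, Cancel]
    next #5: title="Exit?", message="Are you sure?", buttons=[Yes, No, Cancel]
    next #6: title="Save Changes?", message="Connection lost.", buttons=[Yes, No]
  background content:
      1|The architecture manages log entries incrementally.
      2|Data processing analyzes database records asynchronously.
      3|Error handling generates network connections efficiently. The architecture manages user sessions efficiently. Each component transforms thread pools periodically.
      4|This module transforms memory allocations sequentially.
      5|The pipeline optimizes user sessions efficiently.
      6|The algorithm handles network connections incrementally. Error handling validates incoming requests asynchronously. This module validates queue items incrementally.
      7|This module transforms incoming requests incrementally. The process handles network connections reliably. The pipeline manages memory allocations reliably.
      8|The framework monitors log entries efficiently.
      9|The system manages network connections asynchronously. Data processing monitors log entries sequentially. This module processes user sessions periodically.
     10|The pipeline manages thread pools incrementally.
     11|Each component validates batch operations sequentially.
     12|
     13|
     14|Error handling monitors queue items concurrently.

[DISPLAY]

      ┃────────┼──────┼──────────  ┃ 
  ┏━━━━━━━━━━━━━━━━━━━━━━━━━━━━━━━━━━
  ┃ DialogModal                      
  ┠──────────────────────────────────
  ┃The architecture manages log entri
  ┃Data processing analyzes database 
  ┃Error han┌───────────────┐etwork c
  ┃This modu│   Overwrite?  │ory allo
  ┃The pipel│ Are you sure? │r sessio
  ┃The algor│   [Yes]  No   │ork conn
  ┃This modu└───────────────┘oming re
  ┃The framework monitors log entries
  ┃The system manages network connect
  ┃The pipeline manages thread pools 


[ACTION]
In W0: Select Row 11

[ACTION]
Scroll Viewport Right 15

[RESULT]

   ┃────────┼──────┼──────────  ┃    
━━━━━━━━━━━━━━━━━━━━━━━━━━━━━━━━━━━━┓
 DialogModal                        ┃
────────────────────────────────────┨
The architecture manages log entries┃
Data processing analyzes database re┃
Error han┌───────────────┐etwork con┃
This modu│   Overwrite?  │ory alloca┃
The pipel│ Are you sure? │r sessions┃
The algor│   [Yes]  No   │ork connec┃
This modu└───────────────┘oming requ┃
The framework monitors log entries e┃
The system manages network connectio┃
The pipeline manages thread pools in┃


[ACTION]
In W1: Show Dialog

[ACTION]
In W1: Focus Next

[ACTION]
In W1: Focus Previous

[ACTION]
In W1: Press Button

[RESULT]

   ┃────────┼──────┼──────────  ┃    
━━━━━━━━━━━━━━━━━━━━━━━━━━━━━━━━━━━━┓
 DialogModal                        ┃
────────────────────────────────────┨
The architecture manages log entries┃
Data processing analyzes database re┃
Error handling generates network con┃
This module transforms memory alloca┃
The pipeline optimizes user sessions┃
The algorithm handles network connec┃
This module transforms incoming requ┃
The framework monitors log entries e┃
The system manages network connectio┃
The pipeline manages thread pools in┃


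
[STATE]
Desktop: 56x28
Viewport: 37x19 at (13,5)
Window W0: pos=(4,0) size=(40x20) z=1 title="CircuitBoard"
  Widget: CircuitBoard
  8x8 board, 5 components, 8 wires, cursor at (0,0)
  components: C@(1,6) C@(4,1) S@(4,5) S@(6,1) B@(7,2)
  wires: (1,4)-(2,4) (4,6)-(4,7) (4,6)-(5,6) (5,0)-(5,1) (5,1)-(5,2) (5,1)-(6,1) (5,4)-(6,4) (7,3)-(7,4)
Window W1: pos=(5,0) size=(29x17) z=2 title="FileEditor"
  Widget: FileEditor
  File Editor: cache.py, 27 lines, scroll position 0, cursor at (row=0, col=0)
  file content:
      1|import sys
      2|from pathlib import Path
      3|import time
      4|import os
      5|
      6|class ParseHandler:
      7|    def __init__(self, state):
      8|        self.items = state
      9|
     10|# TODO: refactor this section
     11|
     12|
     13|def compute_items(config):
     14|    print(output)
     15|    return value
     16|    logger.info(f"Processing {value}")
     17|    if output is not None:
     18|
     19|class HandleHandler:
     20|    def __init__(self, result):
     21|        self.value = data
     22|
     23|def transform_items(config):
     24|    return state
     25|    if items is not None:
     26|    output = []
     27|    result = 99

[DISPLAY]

time               ░┃         ┃      
os                 ░┃         ┃      
                   ░┃         ┃      
arseHandler:       ░┃         ┃      
 __init__(self, sta░┃         ┃      
 self.items = state░┃         ┃      
                   ░┃         ┃      
 refactor this sect░┃ ─ ·     ┃      
                   ░┃         ┃      
                   ░┃         ┃      
pute_items(config):▼┃         ┃      
━━━━━━━━━━━━━━━━━━━━┛         ┃      
                              ┃      
    B   · ─ ·                 ┃      
━━━━━━━━━━━━━━━━━━━━━━━━━━━━━━┛      
                                     
                                     
                                     
                                     


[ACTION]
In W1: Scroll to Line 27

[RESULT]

output is not None:░┃         ┃      
                   ░┃         ┃      
andleHandler:      ░┃         ┃      
 __init__(self, res░┃         ┃      
 self.value = data ░┃         ┃      
                   ░┃         ┃      
nsform_items(config░┃         ┃      
urn state          ░┃ ─ ·     ┃      
items is not None: ░┃         ┃      
put = []           █┃         ┃      
ult = 99           ▼┃         ┃      
━━━━━━━━━━━━━━━━━━━━┛         ┃      
                              ┃      
    B   · ─ ·                 ┃      
━━━━━━━━━━━━━━━━━━━━━━━━━━━━━━┛      
                                     
                                     
                                     
                                     


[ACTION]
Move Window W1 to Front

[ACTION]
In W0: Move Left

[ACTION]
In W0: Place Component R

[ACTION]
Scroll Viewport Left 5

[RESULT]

  if output is not None:░┃         ┃ 
                        ░┃         ┃ 
ass HandleHandler:      ░┃         ┃ 
  def __init__(self, res░┃         ┃ 
      self.value = data ░┃         ┃ 
                        ░┃         ┃ 
f transform_items(config░┃         ┃ 
  return state          ░┃ ─ ·     ┃ 
  if items is not None: ░┃         ┃ 
  output = []           █┃         ┃ 
  result = 99           ▼┃         ┃ 
━━━━━━━━━━━━━━━━━━━━━━━━━┛         ┃ 
                                   ┃ 
         B   · ─ ·                 ┃ 
━━━━━━━━━━━━━━━━━━━━━━━━━━━━━━━━━━━┛ 
                                     
                                     
                                     
                                     


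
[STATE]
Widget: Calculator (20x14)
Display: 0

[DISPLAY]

                   0
┌───┬───┬───┬───┐   
│ 7 │ 8 │ 9 │ ÷ │   
├───┼───┼───┼───┤   
│ 4 │ 5 │ 6 │ × │   
├───┼───┼───┼───┤   
│ 1 │ 2 │ 3 │ - │   
├───┼───┼───┼───┤   
│ 0 │ . │ = │ + │   
├───┼───┼───┼───┤   
│ C │ MC│ MR│ M+│   
└───┴───┴───┴───┘   
                    
                    


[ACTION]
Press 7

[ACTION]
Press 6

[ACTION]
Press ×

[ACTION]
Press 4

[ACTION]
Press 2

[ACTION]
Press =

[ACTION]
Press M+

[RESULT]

                3192
┌───┬───┬───┬───┐   
│ 7 │ 8 │ 9 │ ÷ │   
├───┼───┼───┼───┤   
│ 4 │ 5 │ 6 │ × │   
├───┼───┼───┼───┤   
│ 1 │ 2 │ 3 │ - │   
├───┼───┼───┼───┤   
│ 0 │ . │ = │ + │   
├───┼───┼───┼───┤   
│ C │ MC│ MR│ M+│   
└───┴───┴───┴───┘   
                    
                    


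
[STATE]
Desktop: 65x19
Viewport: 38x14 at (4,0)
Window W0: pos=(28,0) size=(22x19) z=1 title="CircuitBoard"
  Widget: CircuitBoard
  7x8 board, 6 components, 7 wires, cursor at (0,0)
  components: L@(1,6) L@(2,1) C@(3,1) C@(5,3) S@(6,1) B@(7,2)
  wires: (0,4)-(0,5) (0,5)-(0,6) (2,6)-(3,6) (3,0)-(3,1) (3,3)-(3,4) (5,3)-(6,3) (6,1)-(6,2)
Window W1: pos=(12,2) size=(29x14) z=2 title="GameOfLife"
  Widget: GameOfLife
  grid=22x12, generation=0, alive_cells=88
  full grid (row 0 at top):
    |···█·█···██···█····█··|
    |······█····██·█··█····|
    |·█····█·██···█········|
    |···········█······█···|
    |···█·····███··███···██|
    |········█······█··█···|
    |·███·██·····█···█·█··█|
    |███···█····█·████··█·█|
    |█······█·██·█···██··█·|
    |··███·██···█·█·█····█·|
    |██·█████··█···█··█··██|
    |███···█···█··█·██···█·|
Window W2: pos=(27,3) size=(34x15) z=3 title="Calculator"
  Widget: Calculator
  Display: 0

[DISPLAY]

                        ┏━━━━━━━━━━━━━
                        ┃ CircuitBoard
        ┏━━━━━━━━━━━━━━━━━━━━━━━━━━━┓─
        ┃ GameOfLife   ┏━━━━━━━━━━━━━━
        ┠──────────────┃ Calculator   
        ┃Gen: 0        ┠──────────────
        ┃······█····██·┃              
        ┃·█····█·██···█┃┌───┬───┬───┬─
        ┃···········█··┃│ 7 │ 8 │ 9 │ 
        ┃···█·····███··┃├───┼───┼───┼─
        ┃········█·····┃│ 4 │ 5 │ 6 │ 
        ┃·███·██·····█·┃├───┼───┼───┼─
        ┃███···█····█·█┃│ 1 │ 2 │ 3 │ 
        ┃█······█·██·█·┃├───┼───┼───┼─


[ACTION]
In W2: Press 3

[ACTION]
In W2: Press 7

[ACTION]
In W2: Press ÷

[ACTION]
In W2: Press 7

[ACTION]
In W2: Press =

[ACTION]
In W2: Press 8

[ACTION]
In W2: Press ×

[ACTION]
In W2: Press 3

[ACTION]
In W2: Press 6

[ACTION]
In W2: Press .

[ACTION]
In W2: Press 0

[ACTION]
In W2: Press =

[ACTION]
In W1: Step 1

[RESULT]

                        ┏━━━━━━━━━━━━━
                        ┃ CircuitBoard
        ┏━━━━━━━━━━━━━━━━━━━━━━━━━━━┓─
        ┃ GameOfLife   ┏━━━━━━━━━━━━━━
        ┠──────────────┃ Calculator   
        ┃Gen: 1        ┠──────────────
        ┃·····████··██·┃              
        ┃·······█··██·█┃┌───┬───┬───┬─
        ┃········█··██·┃│ 7 │ 8 │ 9 │ 
        ┃·········███··┃├───┼───┼───┼─
        ┃···██····███··┃│ 4 │ 5 │ 6 │ 
        ┃█··█·███····██┃├───┼───┼───┼─
        ┃█··█·███··██·█┃│ 1 │ 2 │ 3 │ 
        ┃█····█·██·█···┃├───┼───┼───┼─


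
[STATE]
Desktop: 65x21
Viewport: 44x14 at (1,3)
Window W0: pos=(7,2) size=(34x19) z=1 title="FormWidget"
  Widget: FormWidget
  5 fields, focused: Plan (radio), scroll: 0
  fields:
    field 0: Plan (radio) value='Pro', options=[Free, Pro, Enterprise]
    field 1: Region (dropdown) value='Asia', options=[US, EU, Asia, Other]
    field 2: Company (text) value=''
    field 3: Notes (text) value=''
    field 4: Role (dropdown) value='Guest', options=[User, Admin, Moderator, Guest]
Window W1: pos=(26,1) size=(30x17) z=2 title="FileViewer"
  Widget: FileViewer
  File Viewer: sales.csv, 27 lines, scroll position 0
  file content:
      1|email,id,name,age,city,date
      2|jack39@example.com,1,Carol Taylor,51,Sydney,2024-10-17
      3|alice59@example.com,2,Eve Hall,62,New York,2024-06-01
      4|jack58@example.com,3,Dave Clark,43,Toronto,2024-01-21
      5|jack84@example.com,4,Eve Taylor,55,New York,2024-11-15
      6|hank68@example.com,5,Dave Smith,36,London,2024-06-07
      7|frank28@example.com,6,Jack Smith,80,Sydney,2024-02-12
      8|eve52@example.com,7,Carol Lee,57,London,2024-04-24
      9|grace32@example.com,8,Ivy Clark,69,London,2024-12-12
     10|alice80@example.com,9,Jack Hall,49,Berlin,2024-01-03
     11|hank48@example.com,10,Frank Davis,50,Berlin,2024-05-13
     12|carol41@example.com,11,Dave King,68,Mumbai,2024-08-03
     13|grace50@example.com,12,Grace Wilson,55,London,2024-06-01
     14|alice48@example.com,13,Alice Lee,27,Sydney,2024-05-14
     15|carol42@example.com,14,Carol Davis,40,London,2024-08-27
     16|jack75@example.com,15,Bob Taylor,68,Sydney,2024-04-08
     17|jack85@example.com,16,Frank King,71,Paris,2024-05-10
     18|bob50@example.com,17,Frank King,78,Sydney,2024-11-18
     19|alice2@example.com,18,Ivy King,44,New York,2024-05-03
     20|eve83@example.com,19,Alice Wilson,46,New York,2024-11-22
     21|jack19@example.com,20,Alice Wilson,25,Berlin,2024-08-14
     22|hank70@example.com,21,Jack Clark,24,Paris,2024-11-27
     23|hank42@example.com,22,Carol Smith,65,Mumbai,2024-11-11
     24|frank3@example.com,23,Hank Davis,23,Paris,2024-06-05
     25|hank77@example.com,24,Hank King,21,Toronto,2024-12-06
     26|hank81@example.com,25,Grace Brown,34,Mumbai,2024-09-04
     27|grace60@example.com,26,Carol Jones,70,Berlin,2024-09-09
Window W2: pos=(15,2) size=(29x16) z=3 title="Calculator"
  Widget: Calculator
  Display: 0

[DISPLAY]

      ┃ FormWi┃ Calculator                ┃─
      ┠───────┠───────────────────────────┨,
      ┃> Plan:┃                          0┃m
      ┃  Regio┃┌───┬───┬───┬───┐          ┃o
      ┃  Compa┃│ 7 │ 8 │ 9 │ ÷ │          ┃m
      ┃  Notes┃├───┼───┼───┼───┤          ┃m
      ┃  Role:┃│ 4 │ 5 │ 6 │ × │          ┃m
      ┃       ┃├───┼───┼───┼───┤          ┃o
      ┃       ┃│ 1 │ 2 │ 3 │ - │          ┃,
      ┃       ┃├───┼───┼───┼───┤          ┃o
      ┃       ┃│ 0 │ . │ = │ + │          ┃o
      ┃       ┃├───┼───┼───┼───┤          ┃m
      ┃       ┃│ C │ MC│ MR│ M+│          ┃o
      ┃       ┃└───┴───┴───┴───┘          ┃o


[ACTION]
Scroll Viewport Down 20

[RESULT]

      ┃  Compa┃│ 7 │ 8 │ 9 │ ÷ │          ┃m
      ┃  Notes┃├───┼───┼───┼───┤          ┃m
      ┃  Role:┃│ 4 │ 5 │ 6 │ × │          ┃m
      ┃       ┃├───┼───┼───┼───┤          ┃o
      ┃       ┃│ 1 │ 2 │ 3 │ - │          ┃,
      ┃       ┃├───┼───┼───┼───┤          ┃o
      ┃       ┃│ 0 │ . │ = │ + │          ┃o
      ┃       ┃├───┼───┼───┼───┤          ┃m
      ┃       ┃│ C │ MC│ MR│ M+│          ┃o
      ┃       ┃└───┴───┴───┴───┘          ┃o
      ┃       ┗━━━━━━━━━━━━━━━━━━━━━━━━━━━┛━
      ┃                                ┃    
      ┃                                ┃    
      ┗━━━━━━━━━━━━━━━━━━━━━━━━━━━━━━━━┛    


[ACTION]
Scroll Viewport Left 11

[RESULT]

       ┃  Compa┃│ 7 │ 8 │ 9 │ ÷ │          ┃
       ┃  Notes┃├───┼───┼───┼───┤          ┃
       ┃  Role:┃│ 4 │ 5 │ 6 │ × │          ┃
       ┃       ┃├───┼───┼───┼───┤          ┃
       ┃       ┃│ 1 │ 2 │ 3 │ - │          ┃
       ┃       ┃├───┼───┼───┼───┤          ┃
       ┃       ┃│ 0 │ . │ = │ + │          ┃
       ┃       ┃├───┼───┼───┼───┤          ┃
       ┃       ┃│ C │ MC│ MR│ M+│          ┃
       ┃       ┃└───┴───┴───┴───┘          ┃
       ┃       ┗━━━━━━━━━━━━━━━━━━━━━━━━━━━┛
       ┃                                ┃   
       ┃                                ┃   
       ┗━━━━━━━━━━━━━━━━━━━━━━━━━━━━━━━━┛   


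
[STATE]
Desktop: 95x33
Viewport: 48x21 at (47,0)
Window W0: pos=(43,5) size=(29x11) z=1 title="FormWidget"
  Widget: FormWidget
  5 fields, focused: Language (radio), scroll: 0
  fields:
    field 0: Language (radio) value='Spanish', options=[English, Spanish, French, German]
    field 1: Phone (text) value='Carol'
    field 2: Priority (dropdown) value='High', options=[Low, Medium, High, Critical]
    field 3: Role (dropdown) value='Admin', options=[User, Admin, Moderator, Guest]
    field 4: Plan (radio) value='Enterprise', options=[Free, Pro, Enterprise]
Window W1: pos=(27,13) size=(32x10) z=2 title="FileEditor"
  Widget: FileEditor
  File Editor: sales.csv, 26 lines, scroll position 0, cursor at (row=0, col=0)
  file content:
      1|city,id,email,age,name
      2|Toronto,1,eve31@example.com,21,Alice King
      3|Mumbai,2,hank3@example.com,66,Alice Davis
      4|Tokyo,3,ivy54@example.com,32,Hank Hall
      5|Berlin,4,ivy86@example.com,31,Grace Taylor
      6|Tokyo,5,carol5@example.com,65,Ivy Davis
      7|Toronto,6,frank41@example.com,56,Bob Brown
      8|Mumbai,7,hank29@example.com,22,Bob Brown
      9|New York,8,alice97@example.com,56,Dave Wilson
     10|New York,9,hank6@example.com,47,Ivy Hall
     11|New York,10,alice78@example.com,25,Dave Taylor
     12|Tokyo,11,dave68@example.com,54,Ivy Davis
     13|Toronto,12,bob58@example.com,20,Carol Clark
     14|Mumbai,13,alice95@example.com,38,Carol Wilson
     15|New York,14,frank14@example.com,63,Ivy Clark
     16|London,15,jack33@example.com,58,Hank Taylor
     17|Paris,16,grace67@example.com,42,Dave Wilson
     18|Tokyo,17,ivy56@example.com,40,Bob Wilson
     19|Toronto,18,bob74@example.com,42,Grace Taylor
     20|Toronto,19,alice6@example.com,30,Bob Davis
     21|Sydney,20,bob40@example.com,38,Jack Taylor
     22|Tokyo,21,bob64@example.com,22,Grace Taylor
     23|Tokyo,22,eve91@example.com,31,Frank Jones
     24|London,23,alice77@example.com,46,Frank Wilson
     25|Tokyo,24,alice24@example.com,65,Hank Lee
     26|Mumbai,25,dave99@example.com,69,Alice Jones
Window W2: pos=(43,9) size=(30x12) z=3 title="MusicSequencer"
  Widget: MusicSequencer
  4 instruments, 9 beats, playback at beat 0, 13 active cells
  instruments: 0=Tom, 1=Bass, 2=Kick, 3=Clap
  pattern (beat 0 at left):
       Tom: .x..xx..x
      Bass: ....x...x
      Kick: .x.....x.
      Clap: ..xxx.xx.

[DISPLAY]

                                                
                                                
                                                
                                                
                                                
━━━━━━━━━━━━━━━━━━━━━━━━┓                       
rmWidget                ┃                       
────────────────────────┨                       
anguage:   ( ) English  ┃                       
━━━━━━━━━━━━━━━━━━━━━━━━━┓                      
sicSequencer             ┃                      
─────────────────────────┨                      
  ▼12345678              ┃                      
om·█··██··█              ┃                      
ss····█···█              ┃                      
ck·█·····█·              ┃                      
ap··███·██·              ┃                      
                         ┃                      
                         ┃                      
                         ┃                      
━━━━━━━━━━━━━━━━━━━━━━━━━┛                      


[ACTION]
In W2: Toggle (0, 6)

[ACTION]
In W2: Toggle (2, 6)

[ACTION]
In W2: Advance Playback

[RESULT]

                                                
                                                
                                                
                                                
                                                
━━━━━━━━━━━━━━━━━━━━━━━━┓                       
rmWidget                ┃                       
────────────────────────┨                       
anguage:   ( ) English  ┃                       
━━━━━━━━━━━━━━━━━━━━━━━━━┓                      
sicSequencer             ┃                      
─────────────────────────┨                      
  0▼2345678              ┃                      
om·█··███·█              ┃                      
ss····█···█              ┃                      
ck·█····██·              ┃                      
ap··███·██·              ┃                      
                         ┃                      
                         ┃                      
                         ┃                      
━━━━━━━━━━━━━━━━━━━━━━━━━┛                      


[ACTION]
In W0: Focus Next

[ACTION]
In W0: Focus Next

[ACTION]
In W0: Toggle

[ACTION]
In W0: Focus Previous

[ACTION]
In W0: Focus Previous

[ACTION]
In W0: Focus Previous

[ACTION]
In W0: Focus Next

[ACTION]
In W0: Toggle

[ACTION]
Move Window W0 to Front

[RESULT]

                                                
                                                
                                                
                                                
                                                
━━━━━━━━━━━━━━━━━━━━━━━━┓                       
rmWidget                ┃                       
────────────────────────┨                       
anguage:   ( ) English  ┃                       
hone:      [Carol      ]┃┓                      
riority:   [High      ▼]┃┃                      
ole:       [Admin     ▼]┃┨                      
lan:       ( ) Free  ( )┃┃                      
                        ┃┃                      
                        ┃┃                      
━━━━━━━━━━━━━━━━━━━━━━━━┛┃                      
ap··███·██·              ┃                      
                         ┃                      
                         ┃                      
                         ┃                      
━━━━━━━━━━━━━━━━━━━━━━━━━┛                      


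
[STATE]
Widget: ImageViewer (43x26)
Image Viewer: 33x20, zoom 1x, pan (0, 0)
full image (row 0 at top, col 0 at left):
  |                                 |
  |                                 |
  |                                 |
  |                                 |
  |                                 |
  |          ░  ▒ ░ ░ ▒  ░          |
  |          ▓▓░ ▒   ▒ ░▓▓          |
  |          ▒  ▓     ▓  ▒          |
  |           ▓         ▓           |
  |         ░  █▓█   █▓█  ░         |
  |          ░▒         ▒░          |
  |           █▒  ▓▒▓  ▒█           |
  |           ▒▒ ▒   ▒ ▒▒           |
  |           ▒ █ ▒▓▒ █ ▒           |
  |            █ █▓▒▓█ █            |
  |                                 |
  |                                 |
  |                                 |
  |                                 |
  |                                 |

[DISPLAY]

                                           
                                           
                                           
                                           
                                           
          ░  ▒ ░ ░ ▒  ░                    
          ▓▓░ ▒   ▒ ░▓▓                    
          ▒  ▓     ▓  ▒                    
           ▓         ▓                     
         ░  █▓█   █▓█  ░                   
          ░▒         ▒░                    
           █▒  ▓▒▓  ▒█                     
           ▒▒ ▒   ▒ ▒▒                     
           ▒ █ ▒▓▒ █ ▒                     
            █ █▓▒▓█ █                      
                                           
                                           
                                           
                                           
                                           
                                           
                                           
                                           
                                           
                                           
                                           


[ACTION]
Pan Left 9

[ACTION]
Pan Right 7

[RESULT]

                                           
                                           
                                           
                                           
                                           
   ░  ▒ ░ ░ ▒  ░                           
   ▓▓░ ▒   ▒ ░▓▓                           
   ▒  ▓     ▓  ▒                           
    ▓         ▓                            
  ░  █▓█   █▓█  ░                          
   ░▒         ▒░                           
    █▒  ▓▒▓  ▒█                            
    ▒▒ ▒   ▒ ▒▒                            
    ▒ █ ▒▓▒ █ ▒                            
     █ █▓▒▓█ █                             
                                           
                                           
                                           
                                           
                                           
                                           
                                           
                                           
                                           
                                           
                                           


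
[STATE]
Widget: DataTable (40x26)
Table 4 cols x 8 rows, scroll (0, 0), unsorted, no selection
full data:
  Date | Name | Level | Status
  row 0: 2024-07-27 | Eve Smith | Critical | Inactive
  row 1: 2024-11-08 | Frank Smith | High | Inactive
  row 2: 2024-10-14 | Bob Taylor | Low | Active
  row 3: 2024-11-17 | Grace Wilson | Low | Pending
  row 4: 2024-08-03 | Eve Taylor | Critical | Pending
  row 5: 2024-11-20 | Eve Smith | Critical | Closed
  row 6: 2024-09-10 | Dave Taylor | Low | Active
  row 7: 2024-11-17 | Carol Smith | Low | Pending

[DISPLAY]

Date      │Name        │Level   │Status 
──────────┼────────────┼────────┼───────
2024-07-27│Eve Smith   │Critical│Inactiv
2024-11-08│Frank Smith │High    │Inactiv
2024-10-14│Bob Taylor  │Low     │Active 
2024-11-17│Grace Wilson│Low     │Pending
2024-08-03│Eve Taylor  │Critical│Pending
2024-11-20│Eve Smith   │Critical│Closed 
2024-09-10│Dave Taylor │Low     │Active 
2024-11-17│Carol Smith │Low     │Pending
                                        
                                        
                                        
                                        
                                        
                                        
                                        
                                        
                                        
                                        
                                        
                                        
                                        
                                        
                                        
                                        


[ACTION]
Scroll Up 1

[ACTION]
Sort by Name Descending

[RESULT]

Date      │Name       ▼│Level   │Status 
──────────┼────────────┼────────┼───────
2024-11-17│Grace Wilson│Low     │Pending
2024-11-08│Frank Smith │High    │Inactiv
2024-08-03│Eve Taylor  │Critical│Pending
2024-07-27│Eve Smith   │Critical│Inactiv
2024-11-20│Eve Smith   │Critical│Closed 
2024-09-10│Dave Taylor │Low     │Active 
2024-11-17│Carol Smith │Low     │Pending
2024-10-14│Bob Taylor  │Low     │Active 
                                        
                                        
                                        
                                        
                                        
                                        
                                        
                                        
                                        
                                        
                                        
                                        
                                        
                                        
                                        
                                        


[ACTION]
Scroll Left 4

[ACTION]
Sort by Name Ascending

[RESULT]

Date      │Name       ▲│Level   │Status 
──────────┼────────────┼────────┼───────
2024-10-14│Bob Taylor  │Low     │Active 
2024-11-17│Carol Smith │Low     │Pending
2024-09-10│Dave Taylor │Low     │Active 
2024-07-27│Eve Smith   │Critical│Inactiv
2024-11-20│Eve Smith   │Critical│Closed 
2024-08-03│Eve Taylor  │Critical│Pending
2024-11-08│Frank Smith │High    │Inactiv
2024-11-17│Grace Wilson│Low     │Pending
                                        
                                        
                                        
                                        
                                        
                                        
                                        
                                        
                                        
                                        
                                        
                                        
                                        
                                        
                                        
                                        


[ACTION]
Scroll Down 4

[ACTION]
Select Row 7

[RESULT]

Date      │Name       ▲│Level   │Status 
──────────┼────────────┼────────┼───────
2024-10-14│Bob Taylor  │Low     │Active 
2024-11-17│Carol Smith │Low     │Pending
2024-09-10│Dave Taylor │Low     │Active 
2024-07-27│Eve Smith   │Critical│Inactiv
2024-11-20│Eve Smith   │Critical│Closed 
2024-08-03│Eve Taylor  │Critical│Pending
2024-11-08│Frank Smith │High    │Inactiv
>024-11-17│Grace Wilson│Low     │Pending
                                        
                                        
                                        
                                        
                                        
                                        
                                        
                                        
                                        
                                        
                                        
                                        
                                        
                                        
                                        
                                        


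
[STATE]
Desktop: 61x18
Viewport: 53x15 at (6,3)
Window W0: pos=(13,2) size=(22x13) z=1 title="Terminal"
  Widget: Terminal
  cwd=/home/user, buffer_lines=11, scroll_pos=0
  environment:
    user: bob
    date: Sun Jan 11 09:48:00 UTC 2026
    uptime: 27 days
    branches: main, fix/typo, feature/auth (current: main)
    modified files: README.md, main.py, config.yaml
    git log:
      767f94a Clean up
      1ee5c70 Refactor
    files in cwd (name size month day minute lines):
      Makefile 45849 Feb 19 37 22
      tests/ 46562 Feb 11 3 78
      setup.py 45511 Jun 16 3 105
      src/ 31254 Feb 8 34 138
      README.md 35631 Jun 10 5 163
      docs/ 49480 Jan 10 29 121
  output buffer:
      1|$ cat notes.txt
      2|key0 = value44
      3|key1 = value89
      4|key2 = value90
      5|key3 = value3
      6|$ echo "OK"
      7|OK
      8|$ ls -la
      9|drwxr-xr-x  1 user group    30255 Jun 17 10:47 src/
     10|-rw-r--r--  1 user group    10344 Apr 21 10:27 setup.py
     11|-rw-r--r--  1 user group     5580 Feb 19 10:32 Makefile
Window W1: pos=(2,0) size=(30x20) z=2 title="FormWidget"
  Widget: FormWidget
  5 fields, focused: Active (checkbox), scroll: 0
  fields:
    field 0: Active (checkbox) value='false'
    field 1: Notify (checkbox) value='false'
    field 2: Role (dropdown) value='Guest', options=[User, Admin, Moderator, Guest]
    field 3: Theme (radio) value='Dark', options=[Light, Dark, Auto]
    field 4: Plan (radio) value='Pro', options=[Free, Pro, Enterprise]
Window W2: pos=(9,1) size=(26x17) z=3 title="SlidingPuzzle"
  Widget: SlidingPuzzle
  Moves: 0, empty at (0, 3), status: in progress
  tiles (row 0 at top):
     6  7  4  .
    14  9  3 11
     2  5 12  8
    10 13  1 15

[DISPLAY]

cti┠────────────────────────┨                        
oti┃┌────┬────┬────┬────┐   ┃                        
ole┃│  6 │  7 │  4 │    │   ┃                        
hem┃├────┼────┼────┼────┤   ┃                        
lan┃│ 14 │  9 │  3 │ 11 │   ┃                        
   ┃├────┼────┼────┼────┤   ┃                        
   ┃│  2 │  5 │ 12 │  8 │   ┃                        
   ┃├────┼────┼────┼────┤   ┃                        
   ┃│ 10 │ 13 │  1 │ 15 │   ┃                        
   ┃└────┴────┴────┴────┘   ┃                        
   ┃Moves: 0                ┃                        
   ┃                        ┃                        
   ┃                        ┃                        
   ┃                        ┃                        
   ┗━━━━━━━━━━━━━━━━━━━━━━━━┛                        


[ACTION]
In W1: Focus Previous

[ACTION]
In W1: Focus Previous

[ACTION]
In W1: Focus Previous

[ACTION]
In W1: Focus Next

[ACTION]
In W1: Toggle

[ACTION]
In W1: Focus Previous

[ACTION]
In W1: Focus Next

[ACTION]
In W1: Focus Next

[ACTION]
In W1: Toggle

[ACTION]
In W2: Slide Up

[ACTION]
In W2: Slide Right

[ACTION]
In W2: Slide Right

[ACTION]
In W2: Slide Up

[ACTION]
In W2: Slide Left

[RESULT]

cti┠────────────────────────┨                        
oti┃┌────┬────┬────┬────┐   ┃                        
ole┃│  6 │  7 │  4 │ 11 │   ┃                        
hem┃├────┼────┼────┼────┤   ┃                        
lan┃│ 14 │  5 │  9 │  3 │   ┃                        
   ┃├────┼────┼────┼────┤   ┃                        
   ┃│  2 │ 12 │    │  8 │   ┃                        
   ┃├────┼────┼────┼────┤   ┃                        
   ┃│ 10 │ 13 │  1 │ 15 │   ┃                        
   ┃└────┴────┴────┴────┘   ┃                        
   ┃Moves: 5                ┃                        
   ┃                        ┃                        
   ┃                        ┃                        
   ┃                        ┃                        
   ┗━━━━━━━━━━━━━━━━━━━━━━━━┛                        
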